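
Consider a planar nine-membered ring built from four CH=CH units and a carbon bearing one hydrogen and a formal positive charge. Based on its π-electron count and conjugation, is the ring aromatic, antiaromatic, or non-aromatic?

All ring atoms are sp² and supply a p orbital to the ring (each doubly-bonded ring atom is sp² with one p-orbital electron; the carbocation has an empty p orbital); the conjugation is uninterrupted.
Counting π electrons: 4 × 2 = 8 from the double-bond units + 0 from the CH(+) atom = 8.
8 = 4(2); a planar, fully conjugated 4n system is antiaromatic.

Antiaromatic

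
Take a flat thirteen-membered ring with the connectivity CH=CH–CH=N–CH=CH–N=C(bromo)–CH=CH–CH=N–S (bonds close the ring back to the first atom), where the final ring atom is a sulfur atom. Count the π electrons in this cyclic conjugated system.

All ring atoms are sp² and supply a p orbital to the ring (every atom in a ring double bond is sp² and brings one electron to the p orbital; the doubly-bonded nitrogens are pyridine-type — their lone pairs lie in the ring plane, leaving one electron in the p orbital; the sulfur donates one lone pair from its p orbital); the conjugation is uninterrupted.
Adding the contributions, 6 × 2 = 12 from the double-bond units + 2 from the S atom = 14.

14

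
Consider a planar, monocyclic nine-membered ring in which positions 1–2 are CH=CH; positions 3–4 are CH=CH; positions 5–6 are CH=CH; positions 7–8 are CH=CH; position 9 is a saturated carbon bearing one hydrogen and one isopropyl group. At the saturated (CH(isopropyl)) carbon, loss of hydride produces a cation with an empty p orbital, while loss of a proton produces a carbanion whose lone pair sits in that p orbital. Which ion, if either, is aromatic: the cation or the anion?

Both ions have a continuous loop of p orbitals — each ring atom is sp².
Cation: 4 × 2 + 0 = 8 π electrons → 4(2), antiaromatic.
Anion: 4 × 2 + 2 = 10 π electrons → 4(2)+2, aromatic.

The anion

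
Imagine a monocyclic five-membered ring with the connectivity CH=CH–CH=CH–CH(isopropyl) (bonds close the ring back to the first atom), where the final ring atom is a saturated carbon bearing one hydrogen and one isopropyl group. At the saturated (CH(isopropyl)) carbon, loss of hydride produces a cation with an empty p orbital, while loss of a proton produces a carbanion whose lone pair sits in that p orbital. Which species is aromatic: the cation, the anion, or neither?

Both ions have a continuous loop of p orbitals — each ring atom is sp².
Cation: 2 × 2 + 0 = 4 π electrons → 4(1), antiaromatic.
Anion: 2 × 2 + 2 = 6 π electrons → 4(1)+2, aromatic.

The anion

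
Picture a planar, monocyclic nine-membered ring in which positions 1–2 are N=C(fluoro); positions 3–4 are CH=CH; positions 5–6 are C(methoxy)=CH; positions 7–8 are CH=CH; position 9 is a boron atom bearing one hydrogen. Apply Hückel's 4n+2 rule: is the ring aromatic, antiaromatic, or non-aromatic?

Antiaromatic

Check conjugation: each doubly-bonded ring atom is sp² with one p-orbital electron; the doubly-bonded nitrogens are pyridine-type — their lone pairs lie in the ring plane, leaving one electron in the p orbital; the boron has an empty p orbital — every position has a p orbital, so the cyclic π system is continuous.
Tallying contributions gives 4 × 2 = 8 from the double-bond units + 0 from the BH atom = 8.
A 4n π count (8, n = 2) in a planar conjugated ring means antiaromatic.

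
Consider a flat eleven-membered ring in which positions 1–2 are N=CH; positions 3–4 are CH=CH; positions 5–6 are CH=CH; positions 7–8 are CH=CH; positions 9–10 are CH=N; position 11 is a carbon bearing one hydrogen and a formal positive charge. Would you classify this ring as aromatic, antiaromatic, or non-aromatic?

Aromatic

Check conjugation: every atom in a ring double bond is sp² and brings one electron to the p orbital; the doubly-bonded nitrogens are pyridine-type — their lone pairs lie in the ring plane, leaving one electron in the p orbital; the carbocation has an empty p orbital — every position has a p orbital, so the cyclic π system is continuous.
Adding the contributions, 5 × 2 = 10 from the double-bond units + 0 from the CH(+) atom = 10.
10 = 4(2) + 2, which satisfies Hückel's 4n+2 rule.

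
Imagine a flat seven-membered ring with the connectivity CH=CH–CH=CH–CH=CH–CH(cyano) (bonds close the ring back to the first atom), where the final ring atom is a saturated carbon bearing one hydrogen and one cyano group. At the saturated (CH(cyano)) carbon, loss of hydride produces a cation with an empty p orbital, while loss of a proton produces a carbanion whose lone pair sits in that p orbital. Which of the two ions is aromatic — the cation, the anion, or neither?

In either ion the ring is fully conjugated: every atom, including the new sp² carbon, supplies a p orbital.
Cation: 3 × 2 + 0 = 6 π electrons → 4(1)+2, aromatic.
Anion: 3 × 2 + 2 = 8 π electrons → 4(2), antiaromatic.

The cation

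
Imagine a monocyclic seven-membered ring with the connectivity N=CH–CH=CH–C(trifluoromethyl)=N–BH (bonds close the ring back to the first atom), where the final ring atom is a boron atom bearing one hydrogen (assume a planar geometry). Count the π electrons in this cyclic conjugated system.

6

All ring atoms are sp² and supply a p orbital to the ring (each doubly-bonded ring atom is sp² with one p-orbital electron; each =N– nitrogen is pyridine-type (lone pair in the sp² plane, one electron in the p orbital); the boron has an empty p orbital); the conjugation is uninterrupted.
Tallying contributions gives 3 × 2 = 6 from the double-bond units + 0 from the BH atom = 6.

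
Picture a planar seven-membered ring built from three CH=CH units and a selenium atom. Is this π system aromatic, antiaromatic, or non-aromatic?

Antiaromatic

All ring atoms are sp² and supply a p orbital to the ring (every atom in a ring double bond is sp² and brings one electron to the p orbital; the selenium donates one lone pair from its p orbital); the conjugation is uninterrupted.
π-electron count: 3 × 2 = 6 from the double-bond units + 2 from the Se atom = 8.
With 8 = 4·2 π electrons, Hückel's rule classifies the planar ring as antiaromatic.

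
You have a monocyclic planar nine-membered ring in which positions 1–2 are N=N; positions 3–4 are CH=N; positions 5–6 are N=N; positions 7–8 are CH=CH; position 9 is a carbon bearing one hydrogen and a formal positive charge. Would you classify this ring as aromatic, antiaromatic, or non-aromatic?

Antiaromatic

The p orbitals form a continuous loop: every atom in a ring double bond is sp² and brings one electron to the p orbital; the doubly-bonded nitrogens are pyridine-type — their lone pairs lie in the ring plane, leaving one electron in the p orbital; the carbocation has an empty p orbital. The ring is fully conjugated.
π-electron count: 4 × 2 = 8 from the double-bond units + 0 from the CH(+) atom = 8.
8 = 4(2); a planar, fully conjugated 4n system is antiaromatic.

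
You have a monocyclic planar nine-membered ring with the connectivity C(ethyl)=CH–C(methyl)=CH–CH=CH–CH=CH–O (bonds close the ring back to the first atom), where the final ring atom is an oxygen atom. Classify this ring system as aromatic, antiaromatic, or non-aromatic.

Aromatic

All ring atoms are sp² and supply a p orbital to the ring (every atom in a ring double bond is sp² and brings one electron to the p orbital; the oxygen donates one lone pair from its p orbital); the conjugation is uninterrupted.
Tallying contributions gives 4 × 2 = 8 from the double-bond units + 2 from the O atom = 10.
That gives a 4n+2 count (10, n = 2).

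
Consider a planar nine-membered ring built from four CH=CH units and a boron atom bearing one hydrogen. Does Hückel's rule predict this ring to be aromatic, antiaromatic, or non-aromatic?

Antiaromatic

Every ring atom contributes a p orbital perpendicular to the ring (the double-bond atoms are sp², each contributing one p electron; the boron has an empty p orbital), so the π system is cyclic and fully conjugated.
Adding the contributions, 4 × 2 = 8 from the double-bond units + 0 from the BH atom = 8.
8 = 4(2); a planar, fully conjugated 4n system is antiaromatic.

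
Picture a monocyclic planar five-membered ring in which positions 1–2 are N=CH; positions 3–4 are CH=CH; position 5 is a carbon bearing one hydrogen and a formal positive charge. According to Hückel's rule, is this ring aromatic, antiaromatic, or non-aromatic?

Antiaromatic

The p orbitals form a continuous loop: the double-bond atoms are sp², each contributing one p electron; each sp² =N– keeps its lone pair in-plane and puts one electron into the π system; the carbocation has an empty p orbital. The ring is fully conjugated.
Adding the contributions, 2 × 2 = 4 from the double-bond units + 0 from the CH(+) atom = 4.
A 4n π count (4, n = 1) in a planar conjugated ring means antiaromatic.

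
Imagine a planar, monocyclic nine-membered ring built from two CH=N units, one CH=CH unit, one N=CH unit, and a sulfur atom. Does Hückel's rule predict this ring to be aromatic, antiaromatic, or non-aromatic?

Aromatic

The p orbitals form a continuous loop: every atom in a ring double bond is sp² and brings one electron to the p orbital; each =N– nitrogen is pyridine-type (lone pair in the sp² plane, one electron in the p orbital); the sulfur donates one lone pair from its p orbital. The ring is fully conjugated.
Adding the contributions, 4 × 2 = 8 from the double-bond units + 2 from the S atom = 10.
Since 10 = 4·2 + 2, the ring meets the 4n+2 criterion.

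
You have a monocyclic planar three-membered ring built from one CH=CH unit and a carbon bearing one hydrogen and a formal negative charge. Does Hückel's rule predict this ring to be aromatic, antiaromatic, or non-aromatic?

All ring atoms are sp² and supply a p orbital to the ring (each doubly-bonded ring atom is sp² with one p-orbital electron; the carbanion's lone pair occupies the p orbital); the conjugation is uninterrupted.
π-electron count: 1 × 2 = 2 from the double-bond unit + 2 from the CH(-) atom = 4.
A 4n π count (4, n = 1) in a planar conjugated ring means antiaromatic.
(This ring is the cyclopropenyl anion.)

Antiaromatic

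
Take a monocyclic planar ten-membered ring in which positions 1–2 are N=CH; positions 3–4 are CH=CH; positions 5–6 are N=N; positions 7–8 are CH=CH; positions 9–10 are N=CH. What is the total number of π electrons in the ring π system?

Check conjugation: every atom in a ring double bond is sp² and brings one electron to the p orbital; the doubly-bonded nitrogens are pyridine-type — their lone pairs lie in the ring plane, leaving one electron in the p orbital — every position has a p orbital, so the cyclic π system is continuous.
Counting π electrons: 5 × 2 = 10 from the 5 double-bond units.

10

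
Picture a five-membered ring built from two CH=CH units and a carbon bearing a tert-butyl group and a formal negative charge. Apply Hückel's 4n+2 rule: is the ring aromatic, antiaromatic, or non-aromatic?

Every ring atom contributes a p orbital perpendicular to the ring (each doubly-bonded ring atom is sp² with one p-orbital electron; the carbanion's lone pair occupies the p orbital), so the π system is cyclic and fully conjugated.
Adding the contributions, 2 × 2 = 4 from the double-bond units + 2 from the C(tert-butyl)(-) atom = 6.
That gives a 4n+2 count (6, n = 1).

Aromatic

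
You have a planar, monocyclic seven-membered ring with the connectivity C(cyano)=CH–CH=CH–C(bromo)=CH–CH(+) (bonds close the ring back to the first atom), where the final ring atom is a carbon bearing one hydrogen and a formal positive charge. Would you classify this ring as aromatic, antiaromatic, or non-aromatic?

Every ring atom contributes a p orbital perpendicular to the ring (the double-bond atoms are sp², each contributing one p electron; the carbocation has an empty p orbital), so the π system is cyclic and fully conjugated.
Adding the contributions, 3 × 2 = 6 from the double-bond units + 0 from the CH(+) atom = 6.
6 = 4(1) + 2, which satisfies Hückel's 4n+2 rule.

Aromatic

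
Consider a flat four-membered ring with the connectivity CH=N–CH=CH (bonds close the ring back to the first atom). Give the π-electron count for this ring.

4

Every ring atom contributes a p orbital perpendicular to the ring (every atom in a ring double bond is sp² and brings one electron to the p orbital; each sp² =N– keeps its lone pair in-plane and puts one electron into the π system), so the π system is cyclic and fully conjugated.
Adding the contributions, 2 × 2 = 4 from the 2 double-bond units.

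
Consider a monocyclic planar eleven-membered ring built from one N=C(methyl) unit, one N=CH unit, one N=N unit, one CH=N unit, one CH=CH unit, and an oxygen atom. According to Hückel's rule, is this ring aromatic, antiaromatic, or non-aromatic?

Check conjugation: the double-bond atoms are sp², each contributing one p electron; each sp² =N– keeps its lone pair in-plane and puts one electron into the π system; the oxygen donates one lone pair from its p orbital — every position has a p orbital, so the cyclic π system is continuous.
Adding the contributions, 5 × 2 = 10 from the double-bond units + 2 from the O atom = 12.
12 = 4(3); a planar, fully conjugated 4n system is antiaromatic.

Antiaromatic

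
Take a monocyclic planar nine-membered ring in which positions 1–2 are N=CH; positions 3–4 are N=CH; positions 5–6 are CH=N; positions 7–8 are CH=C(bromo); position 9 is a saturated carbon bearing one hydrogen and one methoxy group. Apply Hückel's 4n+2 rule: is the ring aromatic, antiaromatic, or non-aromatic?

The CH(methoxy) carbon is saturated: that saturated carbon is sp³ and has no p orbital in the ring π system. Conjugation is not continuous around the ring.
Hückel's rule only applies to fully conjugated rings, so this one is simply non-aromatic.

Non-aromatic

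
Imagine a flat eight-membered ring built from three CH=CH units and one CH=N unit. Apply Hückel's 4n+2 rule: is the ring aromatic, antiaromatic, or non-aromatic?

Antiaromatic

All ring atoms are sp² and supply a p orbital to the ring (the double-bond atoms are sp², each contributing one p electron; each =N– nitrogen is pyridine-type (lone pair in the sp² plane, one electron in the p orbital)); the conjugation is uninterrupted.
Tallying contributions gives 4 × 2 = 8 from the 4 double-bond units.
With 8 = 4·2 π electrons, Hückel's rule classifies the planar ring as antiaromatic.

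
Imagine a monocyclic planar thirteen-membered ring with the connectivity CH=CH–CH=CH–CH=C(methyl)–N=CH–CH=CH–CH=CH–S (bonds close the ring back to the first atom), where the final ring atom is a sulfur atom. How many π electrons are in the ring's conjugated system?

Check conjugation: the double-bond atoms are sp², each contributing one p electron; each =N– nitrogen is pyridine-type (lone pair in the sp² plane, one electron in the p orbital); the sulfur donates one lone pair from its p orbital — every position has a p orbital, so the cyclic π system is continuous.
π-electron count: 6 × 2 = 12 from the double-bond units + 2 from the S atom = 14.

14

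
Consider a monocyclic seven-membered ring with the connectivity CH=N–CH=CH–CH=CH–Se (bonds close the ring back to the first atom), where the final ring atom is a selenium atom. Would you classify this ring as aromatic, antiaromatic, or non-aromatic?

The p orbitals form a continuous loop: every atom in a ring double bond is sp² and brings one electron to the p orbital; the doubly-bonded nitrogens are pyridine-type — their lone pairs lie in the ring plane, leaving one electron in the p orbital; the selenium donates one lone pair from its p orbital. The ring is fully conjugated.
Tallying contributions gives 3 × 2 = 6 from the double-bond units + 2 from the Se atom = 8.
8 is a 4n count (n = 2), so the planar conjugated ring is antiaromatic.

Antiaromatic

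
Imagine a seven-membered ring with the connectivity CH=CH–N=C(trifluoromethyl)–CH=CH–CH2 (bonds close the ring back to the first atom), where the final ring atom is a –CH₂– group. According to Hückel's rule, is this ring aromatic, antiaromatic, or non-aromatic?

Non-aromatic

The CH2 position has four σ bonds — the tetrahedral CH₂ carbon is sp³ and has no p orbital in the ring π system — so the cyclic conjugation is interrupted.
A ring that is not fully conjugated cannot be aromatic or antiaromatic regardless of its π-electron count.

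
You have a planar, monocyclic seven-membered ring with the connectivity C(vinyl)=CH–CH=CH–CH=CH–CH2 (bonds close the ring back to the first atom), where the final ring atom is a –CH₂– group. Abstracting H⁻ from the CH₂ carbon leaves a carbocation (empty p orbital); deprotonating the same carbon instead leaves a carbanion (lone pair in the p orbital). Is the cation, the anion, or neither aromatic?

The cation

Both ions have a continuous loop of p orbitals — each ring atom is sp².
Cation: 3 × 2 + 0 = 6 π electrons → 4(1)+2, aromatic.
Anion: 3 × 2 + 2 = 8 π electrons → 4(2), antiaromatic.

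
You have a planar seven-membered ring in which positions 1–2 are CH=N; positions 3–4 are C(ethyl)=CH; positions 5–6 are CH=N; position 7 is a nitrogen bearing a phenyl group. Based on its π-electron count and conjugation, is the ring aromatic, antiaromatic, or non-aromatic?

Antiaromatic

Every ring atom contributes a p orbital perpendicular to the ring (the double-bond atoms are sp², each contributing one p electron; the doubly-bonded nitrogens are pyridine-type — their lone pairs lie in the ring plane, leaving one electron in the p orbital; the pyrrole-type nitrogen donates its lone pair from the p orbital), so the π system is cyclic and fully conjugated.
Counting π electrons: 3 × 2 = 6 from the double-bond units + 2 from the N(phenyl) atom = 8.
8 = 4(2); a planar, fully conjugated 4n system is antiaromatic.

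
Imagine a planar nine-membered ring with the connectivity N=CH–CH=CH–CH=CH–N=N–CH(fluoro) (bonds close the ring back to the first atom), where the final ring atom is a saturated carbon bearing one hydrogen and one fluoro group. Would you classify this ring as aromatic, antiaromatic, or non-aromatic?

Non-aromatic

The CH(fluoro) carbon is saturated: that saturated carbon is sp³ and has no p orbital in the ring π system. Conjugation is not continuous around the ring.
Broken conjugation rules out both aromaticity and antiaromaticity.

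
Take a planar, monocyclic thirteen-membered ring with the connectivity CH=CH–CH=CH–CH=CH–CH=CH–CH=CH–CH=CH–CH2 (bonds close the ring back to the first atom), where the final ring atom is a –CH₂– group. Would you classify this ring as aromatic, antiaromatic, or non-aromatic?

Because the tetrahedral CH₂ carbon is sp³ and has no p orbital in the ring π system at the CH2 position, the π system cannot extend all the way around the ring.
A ring that is not fully conjugated cannot be aromatic or antiaromatic regardless of its π-electron count.

Non-aromatic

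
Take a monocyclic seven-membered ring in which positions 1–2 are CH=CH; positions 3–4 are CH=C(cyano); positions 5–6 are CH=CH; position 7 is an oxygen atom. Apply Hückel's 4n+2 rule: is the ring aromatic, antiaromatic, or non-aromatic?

Antiaromatic

Every ring atom contributes a p orbital perpendicular to the ring (every atom in a ring double bond is sp² and brings one electron to the p orbital; the oxygen donates one lone pair from its p orbital), so the π system is cyclic and fully conjugated.
Tallying contributions gives 3 × 2 = 6 from the double-bond units + 2 from the O atom = 8.
A 4n π count (8, n = 2) in a planar conjugated ring means antiaromatic.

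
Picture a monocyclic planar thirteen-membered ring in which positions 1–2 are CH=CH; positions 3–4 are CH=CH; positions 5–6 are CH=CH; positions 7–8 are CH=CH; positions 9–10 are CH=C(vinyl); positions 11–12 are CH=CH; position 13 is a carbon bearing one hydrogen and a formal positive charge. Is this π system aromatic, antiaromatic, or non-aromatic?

Antiaromatic

The p orbitals form a continuous loop: each doubly-bonded ring atom is sp² with one p-orbital electron; the carbocation has an empty p orbital. The ring is fully conjugated.
π-electron count: 6 × 2 = 12 from the double-bond units + 0 from the CH(+) atom = 12.
With 12 = 4·3 π electrons, Hückel's rule classifies the planar ring as antiaromatic.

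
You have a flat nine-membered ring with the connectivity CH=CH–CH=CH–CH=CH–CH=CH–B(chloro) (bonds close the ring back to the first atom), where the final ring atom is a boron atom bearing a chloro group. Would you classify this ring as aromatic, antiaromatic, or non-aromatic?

The p orbitals form a continuous loop: each doubly-bonded ring atom is sp² with one p-orbital electron; the boron has an empty p orbital. The ring is fully conjugated.
Adding the contributions, 4 × 2 = 8 from the double-bond units + 0 from the B(chloro) atom = 8.
A 4n π count (8, n = 2) in a planar conjugated ring means antiaromatic.

Antiaromatic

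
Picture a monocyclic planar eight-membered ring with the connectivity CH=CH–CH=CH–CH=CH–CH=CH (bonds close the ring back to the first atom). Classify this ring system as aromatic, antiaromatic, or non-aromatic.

All ring atoms are sp² and supply a p orbital to the ring (each doubly-bonded ring atom is sp² with one p-orbital electron); the conjugation is uninterrupted.
π-electron count: 4 × 2 = 8 from the 4 double-bond units.
8 is a 4n count (n = 2), so the planar conjugated ring is antiaromatic.
This is cyclooctatetraene.

Antiaromatic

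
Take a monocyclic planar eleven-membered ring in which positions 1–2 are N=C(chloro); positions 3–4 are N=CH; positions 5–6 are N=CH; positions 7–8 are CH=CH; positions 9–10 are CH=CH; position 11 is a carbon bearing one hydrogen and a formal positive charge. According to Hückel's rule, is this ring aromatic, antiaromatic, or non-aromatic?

The p orbitals form a continuous loop: the double-bond atoms are sp², each contributing one p electron; the doubly-bonded nitrogens are pyridine-type — their lone pairs lie in the ring plane, leaving one electron in the p orbital; the carbocation has an empty p orbital. The ring is fully conjugated.
π-electron count: 5 × 2 = 10 from the double-bond units + 0 from the CH(+) atom = 10.
With 10 π electrons (n = 2), the Hückel 4n+2 condition holds.

Aromatic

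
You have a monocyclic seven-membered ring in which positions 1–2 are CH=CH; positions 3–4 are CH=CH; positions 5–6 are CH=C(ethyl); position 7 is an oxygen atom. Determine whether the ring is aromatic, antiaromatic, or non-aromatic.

Every ring atom contributes a p orbital perpendicular to the ring (the double-bond atoms are sp², each contributing one p electron; the oxygen donates one lone pair from its p orbital), so the π system is cyclic and fully conjugated.
Counting π electrons: 3 × 2 = 6 from the double-bond units + 2 from the O atom = 8.
8 is a 4n count (n = 2), so the planar conjugated ring is antiaromatic.

Antiaromatic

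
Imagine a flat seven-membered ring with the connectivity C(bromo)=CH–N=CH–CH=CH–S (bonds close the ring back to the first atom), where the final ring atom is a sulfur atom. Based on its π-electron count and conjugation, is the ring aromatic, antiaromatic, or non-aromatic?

Antiaromatic

Check conjugation: each doubly-bonded ring atom is sp² with one p-orbital electron; the doubly-bonded nitrogens are pyridine-type — their lone pairs lie in the ring plane, leaving one electron in the p orbital; the sulfur donates one lone pair from its p orbital — every position has a p orbital, so the cyclic π system is continuous.
π-electron count: 3 × 2 = 6 from the double-bond units + 2 from the S atom = 8.
8 is a 4n count (n = 2), so the planar conjugated ring is antiaromatic.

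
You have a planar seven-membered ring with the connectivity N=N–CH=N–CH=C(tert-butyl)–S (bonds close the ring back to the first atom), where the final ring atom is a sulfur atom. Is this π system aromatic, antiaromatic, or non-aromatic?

Antiaromatic

The p orbitals form a continuous loop: every atom in a ring double bond is sp² and brings one electron to the p orbital; each =N– nitrogen is pyridine-type (lone pair in the sp² plane, one electron in the p orbital); the sulfur donates one lone pair from its p orbital. The ring is fully conjugated.
Tallying contributions gives 3 × 2 = 6 from the double-bond units + 2 from the S atom = 8.
8 is a 4n count (n = 2), so the planar conjugated ring is antiaromatic.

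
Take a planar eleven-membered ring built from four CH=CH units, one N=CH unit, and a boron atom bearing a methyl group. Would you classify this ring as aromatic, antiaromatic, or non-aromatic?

The p orbitals form a continuous loop: each doubly-bonded ring atom is sp² with one p-orbital electron; each sp² =N– keeps its lone pair in-plane and puts one electron into the π system; the boron has an empty p orbital. The ring is fully conjugated.
Counting π electrons: 5 × 2 = 10 from the double-bond units + 0 from the B(methyl) atom = 10.
That gives a 4n+2 count (10, n = 2).

Aromatic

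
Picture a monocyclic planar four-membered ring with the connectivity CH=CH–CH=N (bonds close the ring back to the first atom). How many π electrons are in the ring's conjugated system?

4

All ring atoms are sp² and supply a p orbital to the ring (the double-bond atoms are sp², each contributing one p electron; each =N– nitrogen is pyridine-type (lone pair in the sp² plane, one electron in the p orbital)); the conjugation is uninterrupted.
Tallying contributions gives 2 × 2 = 4 from the 2 double-bond units.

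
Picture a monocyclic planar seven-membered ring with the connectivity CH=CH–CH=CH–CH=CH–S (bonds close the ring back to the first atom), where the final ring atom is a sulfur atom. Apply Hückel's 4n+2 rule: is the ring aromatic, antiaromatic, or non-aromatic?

All ring atoms are sp² and supply a p orbital to the ring (every atom in a ring double bond is sp² and brings one electron to the p orbital; the sulfur donates one lone pair from its p orbital); the conjugation is uninterrupted.
Adding the contributions, 3 × 2 = 6 from the double-bond units + 2 from the S atom = 8.
8 is a 4n count (n = 2), so the planar conjugated ring is antiaromatic.

Antiaromatic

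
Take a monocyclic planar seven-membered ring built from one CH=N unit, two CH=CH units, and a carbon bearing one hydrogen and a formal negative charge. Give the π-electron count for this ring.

Every ring atom contributes a p orbital perpendicular to the ring (each doubly-bonded ring atom is sp² with one p-orbital electron; each sp² =N– keeps its lone pair in-plane and puts one electron into the π system; the carbanion's lone pair occupies the p orbital), so the π system is cyclic and fully conjugated.
Tallying contributions gives 3 × 2 = 6 from the double-bond units + 2 from the CH(-) atom = 8.

8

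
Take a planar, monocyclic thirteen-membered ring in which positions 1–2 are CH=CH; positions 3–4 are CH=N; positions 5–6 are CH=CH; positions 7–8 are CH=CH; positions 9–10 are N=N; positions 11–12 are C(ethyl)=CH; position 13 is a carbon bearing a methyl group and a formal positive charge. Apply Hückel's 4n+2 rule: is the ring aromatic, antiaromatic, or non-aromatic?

Check conjugation: the double-bond atoms are sp², each contributing one p electron; each =N– nitrogen is pyridine-type (lone pair in the sp² plane, one electron in the p orbital); the carbocation has an empty p orbital — every position has a p orbital, so the cyclic π system is continuous.
π-electron count: 6 × 2 = 12 from the double-bond units + 0 from the C(methyl)(+) atom = 12.
12 = 4(3); a planar, fully conjugated 4n system is antiaromatic.

Antiaromatic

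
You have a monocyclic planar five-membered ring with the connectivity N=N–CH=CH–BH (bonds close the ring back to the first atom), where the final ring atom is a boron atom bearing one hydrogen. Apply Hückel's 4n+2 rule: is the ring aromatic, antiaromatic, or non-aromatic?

Antiaromatic

Check conjugation: the double-bond atoms are sp², each contributing one p electron; the doubly-bonded nitrogens are pyridine-type — their lone pairs lie in the ring plane, leaving one electron in the p orbital; the boron has an empty p orbital — every position has a p orbital, so the cyclic π system is continuous.
Counting π electrons: 2 × 2 = 4 from the double-bond units + 0 from the BH atom = 4.
4 is a 4n count (n = 1), so the planar conjugated ring is antiaromatic.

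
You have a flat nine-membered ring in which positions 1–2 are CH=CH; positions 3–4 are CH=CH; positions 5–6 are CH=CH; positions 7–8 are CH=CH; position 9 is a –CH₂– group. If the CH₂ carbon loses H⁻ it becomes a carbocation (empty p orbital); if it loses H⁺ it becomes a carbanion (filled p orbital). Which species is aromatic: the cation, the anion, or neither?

The anion

Both ions have a continuous loop of p orbitals — each ring atom is sp².
Cation: 4 × 2 + 0 = 8 π electrons → 4(2), antiaromatic.
Anion: 4 × 2 + 2 = 10 π electrons → 4(2)+2, aromatic.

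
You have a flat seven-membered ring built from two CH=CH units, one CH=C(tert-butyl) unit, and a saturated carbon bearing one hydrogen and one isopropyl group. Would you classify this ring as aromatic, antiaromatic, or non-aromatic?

At the CH(isopropyl) position, that saturated carbon is sp³ and has no p orbital in the ring π system; the ring's p-orbital overlap is broken there.
Hückel's rule only applies to fully conjugated rings, so this one is simply non-aromatic.

Non-aromatic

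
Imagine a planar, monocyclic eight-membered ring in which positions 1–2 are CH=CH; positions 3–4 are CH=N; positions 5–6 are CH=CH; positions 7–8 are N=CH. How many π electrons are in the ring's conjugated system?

8

Every ring atom contributes a p orbital perpendicular to the ring (every atom in a ring double bond is sp² and brings one electron to the p orbital; each sp² =N– keeps its lone pair in-plane and puts one electron into the π system), so the π system is cyclic and fully conjugated.
Counting π electrons: 4 × 2 = 8 from the 4 double-bond units.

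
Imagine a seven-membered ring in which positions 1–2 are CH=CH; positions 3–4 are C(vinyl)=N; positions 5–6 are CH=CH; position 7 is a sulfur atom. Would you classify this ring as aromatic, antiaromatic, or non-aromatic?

Antiaromatic

The p orbitals form a continuous loop: each doubly-bonded ring atom is sp² with one p-orbital electron; each =N– nitrogen is pyridine-type (lone pair in the sp² plane, one electron in the p orbital); the sulfur donates one lone pair from its p orbital. The ring is fully conjugated.
Tallying contributions gives 3 × 2 = 6 from the double-bond units + 2 from the S atom = 8.
With 8 = 4·2 π electrons, Hückel's rule classifies the planar ring as antiaromatic.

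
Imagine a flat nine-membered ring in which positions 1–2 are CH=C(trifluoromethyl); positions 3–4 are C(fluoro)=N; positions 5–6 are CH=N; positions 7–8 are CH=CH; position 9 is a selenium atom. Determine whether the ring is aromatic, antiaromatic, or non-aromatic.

The p orbitals form a continuous loop: each doubly-bonded ring atom is sp² with one p-orbital electron; each =N– nitrogen is pyridine-type (lone pair in the sp² plane, one electron in the p orbital); the selenium donates one lone pair from its p orbital. The ring is fully conjugated.
π-electron count: 4 × 2 = 8 from the double-bond units + 2 from the Se atom = 10.
With 10 π electrons (n = 2), the Hückel 4n+2 condition holds.

Aromatic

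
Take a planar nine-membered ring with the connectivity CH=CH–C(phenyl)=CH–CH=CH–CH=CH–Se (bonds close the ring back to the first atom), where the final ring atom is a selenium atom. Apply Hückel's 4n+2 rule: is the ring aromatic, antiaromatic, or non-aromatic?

Aromatic

All ring atoms are sp² and supply a p orbital to the ring (every atom in a ring double bond is sp² and brings one electron to the p orbital; the selenium donates one lone pair from its p orbital); the conjugation is uninterrupted.
Adding the contributions, 4 × 2 = 8 from the double-bond units + 2 from the Se atom = 10.
With 10 π electrons (n = 2), the Hückel 4n+2 condition holds.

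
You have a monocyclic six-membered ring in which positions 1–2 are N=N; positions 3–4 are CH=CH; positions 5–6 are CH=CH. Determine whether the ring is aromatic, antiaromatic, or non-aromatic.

Aromatic

Every ring atom contributes a p orbital perpendicular to the ring (each doubly-bonded ring atom is sp² with one p-orbital electron; each sp² =N– keeps its lone pair in-plane and puts one electron into the π system), so the π system is cyclic and fully conjugated.
Counting π electrons: 3 × 2 = 6 from the 3 double-bond units.
With 6 π electrons (n = 1), the Hückel 4n+2 condition holds.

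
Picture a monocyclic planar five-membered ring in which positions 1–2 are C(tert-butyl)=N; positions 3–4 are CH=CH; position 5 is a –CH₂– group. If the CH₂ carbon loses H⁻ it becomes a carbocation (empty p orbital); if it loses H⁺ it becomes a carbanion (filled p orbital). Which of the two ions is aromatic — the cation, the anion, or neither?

The anion

Once that carbon is sp², every ring atom has a p orbital and both ions are fully conjugated.
Cation: 2 × 2 + 0 = 4 π electrons → 4(1), antiaromatic.
Anion: 2 × 2 + 2 = 6 π electrons → 4(1)+2, aromatic.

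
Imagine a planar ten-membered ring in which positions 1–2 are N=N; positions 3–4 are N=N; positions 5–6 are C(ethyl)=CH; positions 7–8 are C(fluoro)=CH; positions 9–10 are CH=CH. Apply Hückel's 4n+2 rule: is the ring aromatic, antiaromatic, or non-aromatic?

Aromatic

The p orbitals form a continuous loop: every atom in a ring double bond is sp² and brings one electron to the p orbital; each =N– nitrogen is pyridine-type (lone pair in the sp² plane, one electron in the p orbital). The ring is fully conjugated.
Tallying contributions gives 5 × 2 = 10 from the 5 double-bond units.
With 10 π electrons (n = 2), the Hückel 4n+2 condition holds.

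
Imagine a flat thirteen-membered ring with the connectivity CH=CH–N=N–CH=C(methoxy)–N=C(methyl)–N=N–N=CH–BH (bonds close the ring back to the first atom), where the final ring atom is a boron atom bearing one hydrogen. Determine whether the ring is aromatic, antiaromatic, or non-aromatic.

Antiaromatic

All ring atoms are sp² and supply a p orbital to the ring (the double-bond atoms are sp², each contributing one p electron; each =N– nitrogen is pyridine-type (lone pair in the sp² plane, one electron in the p orbital); the boron has an empty p orbital); the conjugation is uninterrupted.
π-electron count: 6 × 2 = 12 from the double-bond units + 0 from the BH atom = 12.
12 = 4(3); a planar, fully conjugated 4n system is antiaromatic.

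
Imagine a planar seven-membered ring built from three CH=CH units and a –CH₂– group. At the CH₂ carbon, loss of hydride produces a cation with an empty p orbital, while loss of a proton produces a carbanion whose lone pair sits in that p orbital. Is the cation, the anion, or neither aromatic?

The cation

In both ions every ring atom is sp² and contributes a p orbital, so both rings are fully conjugated.
Cation: 3 × 2 + 0 = 6 π electrons → 4(1)+2, aromatic.
Anion: 3 × 2 + 2 = 8 π electrons → 4(2), antiaromatic.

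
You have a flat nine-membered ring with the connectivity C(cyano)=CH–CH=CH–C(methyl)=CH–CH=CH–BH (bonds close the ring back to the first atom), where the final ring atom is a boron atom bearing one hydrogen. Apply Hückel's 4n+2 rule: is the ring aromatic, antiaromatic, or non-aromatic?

Antiaromatic

Every ring atom contributes a p orbital perpendicular to the ring (each doubly-bonded ring atom is sp² with one p-orbital electron; the boron has an empty p orbital), so the π system is cyclic and fully conjugated.
π-electron count: 4 × 2 = 8 from the double-bond units + 0 from the BH atom = 8.
A 4n π count (8, n = 2) in a planar conjugated ring means antiaromatic.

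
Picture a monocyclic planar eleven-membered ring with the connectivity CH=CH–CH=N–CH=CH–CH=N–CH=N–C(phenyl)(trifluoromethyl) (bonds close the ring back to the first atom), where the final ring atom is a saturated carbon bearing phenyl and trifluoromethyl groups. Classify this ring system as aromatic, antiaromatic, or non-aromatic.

Because that saturated carbon is sp³ and has no p orbital in the ring π system at the C(phenyl)(trifluoromethyl) position, the π system cannot extend all the way around the ring.
A ring that is not fully conjugated cannot be aromatic or antiaromatic regardless of its π-electron count.

Non-aromatic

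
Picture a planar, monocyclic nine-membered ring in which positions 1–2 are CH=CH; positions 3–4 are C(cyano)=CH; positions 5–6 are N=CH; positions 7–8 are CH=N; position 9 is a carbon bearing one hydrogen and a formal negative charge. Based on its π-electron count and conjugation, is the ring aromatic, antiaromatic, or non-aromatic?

Aromatic

All ring atoms are sp² and supply a p orbital to the ring (the double-bond atoms are sp², each contributing one p electron; each sp² =N– keeps its lone pair in-plane and puts one electron into the π system; the carbanion's lone pair occupies the p orbital); the conjugation is uninterrupted.
π-electron count: 4 × 2 = 8 from the double-bond units + 2 from the CH(-) atom = 10.
That gives a 4n+2 count (10, n = 2).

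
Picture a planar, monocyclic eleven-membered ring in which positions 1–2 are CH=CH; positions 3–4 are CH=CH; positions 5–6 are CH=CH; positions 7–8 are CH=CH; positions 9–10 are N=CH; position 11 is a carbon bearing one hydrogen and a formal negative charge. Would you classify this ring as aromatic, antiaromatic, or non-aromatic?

All ring atoms are sp² and supply a p orbital to the ring (every atom in a ring double bond is sp² and brings one electron to the p orbital; each sp² =N– keeps its lone pair in-plane and puts one electron into the π system; the carbanion's lone pair occupies the p orbital); the conjugation is uninterrupted.
Adding the contributions, 5 × 2 = 10 from the double-bond units + 2 from the CH(-) atom = 12.
12 is a 4n count (n = 3), so the planar conjugated ring is antiaromatic.

Antiaromatic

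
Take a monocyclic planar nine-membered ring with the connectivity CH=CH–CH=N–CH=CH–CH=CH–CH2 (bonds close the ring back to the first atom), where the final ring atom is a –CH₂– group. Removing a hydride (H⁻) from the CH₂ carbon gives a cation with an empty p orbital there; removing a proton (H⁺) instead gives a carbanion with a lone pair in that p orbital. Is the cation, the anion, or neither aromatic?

The anion

In both ions every ring atom is sp² and contributes a p orbital, so both rings are fully conjugated.
Cation: 4 × 2 + 0 = 8 π electrons → 4(2), antiaromatic.
Anion: 4 × 2 + 2 = 10 π electrons → 4(2)+2, aromatic.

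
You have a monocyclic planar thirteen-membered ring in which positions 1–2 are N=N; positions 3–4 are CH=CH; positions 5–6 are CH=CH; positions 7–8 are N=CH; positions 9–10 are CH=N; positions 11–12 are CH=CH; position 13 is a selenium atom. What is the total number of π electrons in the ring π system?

14

All ring atoms are sp² and supply a p orbital to the ring (every atom in a ring double bond is sp² and brings one electron to the p orbital; each =N– nitrogen is pyridine-type (lone pair in the sp² plane, one electron in the p orbital); the selenium donates one lone pair from its p orbital); the conjugation is uninterrupted.
π-electron count: 6 × 2 = 12 from the double-bond units + 2 from the Se atom = 14.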